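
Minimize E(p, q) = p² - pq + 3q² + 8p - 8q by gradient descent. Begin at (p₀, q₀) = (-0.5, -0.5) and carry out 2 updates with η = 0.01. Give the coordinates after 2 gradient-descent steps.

(-0.64745, -0.29705)

∇E = (2p - q + 8, -p + 6q - 8)
(p₁, q₁) = (-0.5, -0.5) − 0.01·(7.5, -10.5) = (-0.575, -0.395)
(p₂, q₂) = (-0.575, -0.395) − 0.01·(7.245, -9.795) = (-0.64745, -0.29705)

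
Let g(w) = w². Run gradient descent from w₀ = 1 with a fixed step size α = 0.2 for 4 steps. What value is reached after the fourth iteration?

g′(w) = 2w
Step 1: g′(1) = 2; w₁ = 1 − 0.2·2 = 0.6
Step 2: g′(0.6) = 1.2; w₂ = 0.6 − 0.2·1.2 = 0.36
Step 3: g′(0.36) = 0.72; w₃ = 0.36 − 0.2·0.72 = 0.216
Step 4: g′(0.216) = 0.432; w₄ = 0.216 − 0.2·0.432 = 0.1296

0.1296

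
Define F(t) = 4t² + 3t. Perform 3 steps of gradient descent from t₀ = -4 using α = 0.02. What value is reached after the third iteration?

-2.523552

F′(t) = 8t + 3
Step 1: F′(-4) = -29; t₁ = -4 − 0.02·(-29) = -3.42
Step 2: F′(-3.42) = -24.36; t₂ = -3.42 − 0.02·(-24.36) = -2.9328
Step 3: F′(-2.9328) = -20.4624; t₃ = -2.9328 − 0.02·(-20.4624) = -2.523552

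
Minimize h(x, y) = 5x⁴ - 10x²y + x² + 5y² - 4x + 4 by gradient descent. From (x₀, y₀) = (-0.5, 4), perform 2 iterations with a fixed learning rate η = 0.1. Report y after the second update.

14.0625

∇h = (20x³ - 20xy + 2x - 4, -10x² + 10y)
(x₁, y₁) = (-0.5, 4) − 0.1·(32.5, 37.5) = (-3.75, 0.25)
(x₂, y₂) = (-3.75, 0.25) − 0.1·(-1047.4375, -138.125) = (100.99375, 14.0625)
y = 14.0625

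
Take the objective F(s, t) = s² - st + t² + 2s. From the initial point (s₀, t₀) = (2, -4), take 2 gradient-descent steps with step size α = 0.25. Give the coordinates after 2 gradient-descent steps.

∇F = (2s - t + 2, -s + 2t)
Step 1: at (2, -4), ∇F = (10, -10) → (2, -4) − 0.25·(10, -10) = (-0.5, -1.5)
Step 2: at (-0.5, -1.5), ∇F = (2.5, -2.5) → (-0.5, -1.5) − 0.25·(2.5, -2.5) = (-1.125, -0.875)

(-1.125, -0.875)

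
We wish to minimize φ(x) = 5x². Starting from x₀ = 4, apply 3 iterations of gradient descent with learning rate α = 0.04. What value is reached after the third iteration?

0.864

φ′(x) = 10x
x₁ = 4 − 0.04·40 = 2.4
x₂ = 2.4 − 0.04·24 = 1.44
x₃ = 1.44 − 0.04·14.4 = 0.864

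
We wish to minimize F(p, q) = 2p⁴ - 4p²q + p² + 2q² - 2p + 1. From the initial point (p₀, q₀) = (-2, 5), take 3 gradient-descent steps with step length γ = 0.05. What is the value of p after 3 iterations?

∇F = (8p³ - 8pq + 2p - 2, -4p² + 4q)
Step 1: at (-2, 5), ∇F = (10, 4) → (-2, 5) − 0.05·(10, 4) = (-2.5, 4.8)
Step 2: at (-2.5, 4.8), ∇F = (-36, -5.8) → (-2.5, 4.8) − 0.05·(-36, -5.8) = (-0.7, 5.09)
Step 3: at (-0.7, 5.09), ∇F = (22.36, 18.4) → (-0.7, 5.09) − 0.05·(22.36, 18.4) = (-1.818, 4.17)
p = -1.818

-1.818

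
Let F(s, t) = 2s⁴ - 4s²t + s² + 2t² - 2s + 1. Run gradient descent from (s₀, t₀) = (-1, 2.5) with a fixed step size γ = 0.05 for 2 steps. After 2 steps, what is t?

∇F = (8s³ - 8st + 2s - 2, -4s² + 4t)
(s₁, t₁) = (-1, 2.5) − 0.05·(8, 6) = (-1.4, 2.2)
(s₂, t₂) = (-1.4, 2.2) − 0.05·(-2.112, 0.96) = (-1.2944, 2.152)
t = 2.152

2.152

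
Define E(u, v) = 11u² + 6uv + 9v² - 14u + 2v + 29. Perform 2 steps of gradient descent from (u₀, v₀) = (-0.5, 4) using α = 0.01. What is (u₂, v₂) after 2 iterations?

∇E = (22u + 6v - 14, 6u + 18v + 2)
Step 1: at (-0.5, 4), ∇E = (-1, 71) → (-0.5, 4) − 0.01·(-1, 71) = (-0.49, 3.29)
Step 2: at (-0.49, 3.29), ∇E = (-5.04, 58.28) → (-0.49, 3.29) − 0.01·(-5.04, 58.28) = (-0.4396, 2.7072)

(-0.4396, 2.7072)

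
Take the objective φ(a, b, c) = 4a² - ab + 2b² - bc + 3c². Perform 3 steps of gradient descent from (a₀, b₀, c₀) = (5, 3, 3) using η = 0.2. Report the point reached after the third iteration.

∇φ = (8a - b, -a + 4b - c, -b + 6c)
Step 1: at (5, 3, 3), ∇φ = (37, 4, 15) → (5, 3, 3) − 0.2·(37, 4, 15) = (-2.4, 2.2, 0)
Step 2: at (-2.4, 2.2, 0), ∇φ = (-21.4, 11.2, -2.2) → (-2.4, 2.2, 0) − 0.2·(-21.4, 11.2, -2.2) = (1.88, -0.04, 0.44)
Step 3: at (1.88, -0.04, 0.44), ∇φ = (15.08, -2.48, 2.68) → (1.88, -0.04, 0.44) − 0.2·(15.08, -2.48, 2.68) = (-1.136, 0.456, -0.096)

(-1.136, 0.456, -0.096)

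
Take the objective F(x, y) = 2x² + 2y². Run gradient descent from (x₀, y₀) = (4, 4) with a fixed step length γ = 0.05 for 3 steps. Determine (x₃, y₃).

∇F = (4x, 4y)
Step 1: at (4, 4), ∇F = (16, 16) → (4, 4) − 0.05·(16, 16) = (3.2, 3.2)
Step 2: at (3.2, 3.2), ∇F = (12.8, 12.8) → (3.2, 3.2) − 0.05·(12.8, 12.8) = (2.56, 2.56)
Step 3: at (2.56, 2.56), ∇F = (10.24, 10.24) → (2.56, 2.56) − 0.05·(10.24, 10.24) = (2.048, 2.048)

(2.048, 2.048)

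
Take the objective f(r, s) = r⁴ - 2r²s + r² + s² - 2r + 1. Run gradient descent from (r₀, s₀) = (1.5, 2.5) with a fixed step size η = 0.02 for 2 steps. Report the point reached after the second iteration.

∇f = (4r³ - 4rs + 2r - 2, -2r² + 2s)
(r₁, s₁) = (1.5, 2.5) − 0.02·(-0.5, 0.5) = (1.51, 2.49)
(r₂, s₂) = (1.51, 2.49) − 0.02·(-0.247796, 0.4198) = (1.51495592, 2.481604)

(1.51495592, 2.481604)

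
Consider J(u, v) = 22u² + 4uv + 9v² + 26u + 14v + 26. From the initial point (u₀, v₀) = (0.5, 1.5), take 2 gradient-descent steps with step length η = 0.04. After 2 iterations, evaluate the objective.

29.91855808

∇J = (44u + 4v + 26, 4u + 18v + 14)
(u₁, v₁) = (0.5, 1.5) − 0.04·(54, 43) = (-1.66, -0.22)
(u₂, v₂) = (-1.66, -0.22) − 0.04·(-47.92, 3.4) = (0.2568, -0.356)
J(0.2568, -0.356) = 29.91855808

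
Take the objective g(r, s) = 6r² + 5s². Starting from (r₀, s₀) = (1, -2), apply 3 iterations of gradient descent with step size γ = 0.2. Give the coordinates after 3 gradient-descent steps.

∇g = (12r, 10s)
(r₁, s₁) = (1, -2) − 0.2·(12, -20) = (-1.4, 2)
(r₂, s₂) = (-1.4, 2) − 0.2·(-16.8, 20) = (1.96, -2)
(r₃, s₃) = (1.96, -2) − 0.2·(23.52, -20) = (-2.744, 2)

(-2.744, 2)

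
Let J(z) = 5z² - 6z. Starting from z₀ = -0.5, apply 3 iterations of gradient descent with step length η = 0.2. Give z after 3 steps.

J′(z) = 10z - 6
z₁ = -0.5 − 0.2·(-11) = 1.7
z₂ = 1.7 − 0.2·11 = -0.5
z₃ = -0.5 − 0.2·(-11) = 1.7

1.7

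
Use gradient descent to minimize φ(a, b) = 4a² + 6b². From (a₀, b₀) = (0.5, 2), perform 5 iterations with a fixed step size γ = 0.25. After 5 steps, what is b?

∇φ = (8a, 12b)
Step 1: at (0.5, 2), ∇φ = (4, 24) → (0.5, 2) − 0.25·(4, 24) = (-0.5, -4)
Step 2: at (-0.5, -4), ∇φ = (-4, -48) → (-0.5, -4) − 0.25·(-4, -48) = (0.5, 8)
Step 3: at (0.5, 8), ∇φ = (4, 96) → (0.5, 8) − 0.25·(4, 96) = (-0.5, -16)
Step 4: at (-0.5, -16), ∇φ = (-4, -192) → (-0.5, -16) − 0.25·(-4, -192) = (0.5, 32)
Step 5: at (0.5, 32), ∇φ = (4, 384) → (0.5, 32) − 0.25·(4, 384) = (-0.5, -64)
b = -64

-64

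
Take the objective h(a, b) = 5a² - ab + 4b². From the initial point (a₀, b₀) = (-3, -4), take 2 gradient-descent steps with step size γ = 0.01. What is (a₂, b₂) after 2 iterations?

∇h = (10a - b, -a + 8b)
Step 1: at (-3, -4), ∇h = (-26, -29) → (-3, -4) − 0.01·(-26, -29) = (-2.74, -3.71)
Step 2: at (-2.74, -3.71), ∇h = (-23.69, -26.94) → (-2.74, -3.71) − 0.01·(-23.69, -26.94) = (-2.5031, -3.4406)

(-2.5031, -3.4406)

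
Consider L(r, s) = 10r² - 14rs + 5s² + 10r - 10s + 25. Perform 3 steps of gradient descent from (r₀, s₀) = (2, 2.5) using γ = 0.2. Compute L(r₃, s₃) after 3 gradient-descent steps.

98809.30664

∇L = (20r - 14s + 10, -14r + 10s - 10)
Step 1: at (2, 2.5), ∇L = (15, -13) → (2, 2.5) − 0.2·(15, -13) = (-1, 5.1)
Step 2: at (-1, 5.1), ∇L = (-81.4, 55) → (-1, 5.1) − 0.2·(-81.4, 55) = (15.28, -5.9)
Step 3: at (15.28, -5.9), ∇L = (398.2, -282.92) → (15.28, -5.9) − 0.2·(398.2, -282.92) = (-64.36, 50.684)
L(-64.36, 50.684) = 98809.30664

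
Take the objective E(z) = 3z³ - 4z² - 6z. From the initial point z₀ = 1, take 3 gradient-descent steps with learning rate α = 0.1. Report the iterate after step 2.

E′(z) = 9z² - 8z - 6
Step 1: E′(1) = -5; z₁ = 1 − 0.1·(-5) = 1.5
Step 2: E′(1.5) = 2.25; z₂ = 1.5 − 0.1·2.25 = 1.275

1.275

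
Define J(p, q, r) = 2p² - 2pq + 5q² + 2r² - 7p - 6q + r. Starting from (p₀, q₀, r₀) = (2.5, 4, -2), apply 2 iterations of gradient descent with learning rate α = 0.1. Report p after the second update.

2.72

∇J = (4p - 2q - 7, -2p + 10q - 6, 4r + 1)
Step 1: at (2.5, 4, -2), ∇J = (-5, 29, -7) → (2.5, 4, -2) − 0.1·(-5, 29, -7) = (3, 1.1, -1.3)
Step 2: at (3, 1.1, -1.3), ∇J = (2.8, -1, -4.2) → (3, 1.1, -1.3) − 0.1·(2.8, -1, -4.2) = (2.72, 1.2, -0.88)
p = 2.72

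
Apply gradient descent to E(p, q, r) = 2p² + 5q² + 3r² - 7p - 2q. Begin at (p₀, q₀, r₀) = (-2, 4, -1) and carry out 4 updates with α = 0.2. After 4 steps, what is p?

∇E = (4p - 7, 10q - 2, 6r)
(p₁, q₁, r₁) = (-2, 4, -1) − 0.2·(-15, 38, -6) = (1, -3.6, 0.2)
(p₂, q₂, r₂) = (1, -3.6, 0.2) − 0.2·(-3, -38, 1.2) = (1.6, 4, -0.04)
(p₃, q₃, r₃) = (1.6, 4, -0.04) − 0.2·(-0.6, 38, -0.24) = (1.72, -3.6, 0.008)
(p₄, q₄, r₄) = (1.72, -3.6, 0.008) − 0.2·(-0.12, -38, 0.048) = (1.744, 4, -0.0016)
p = 1.744

1.744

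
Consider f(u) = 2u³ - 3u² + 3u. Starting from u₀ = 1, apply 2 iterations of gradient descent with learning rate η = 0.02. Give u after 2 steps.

0.886768

f′(u) = 6u² - 6u + 3
u₁ = 1 − 0.02·3 = 0.94
u₂ = 0.94 − 0.02·2.6616 = 0.886768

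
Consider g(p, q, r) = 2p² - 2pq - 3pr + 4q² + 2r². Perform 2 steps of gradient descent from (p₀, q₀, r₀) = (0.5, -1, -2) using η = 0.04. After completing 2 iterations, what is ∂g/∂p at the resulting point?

4.2544

∇g = (4p - 2q - 3r, -2p + 8q, -3p + 4r)
Step 1: at (0.5, -1, -2), ∇g = (10, -9, -9.5) → (0.5, -1, -2) − 0.04·(10, -9, -9.5) = (0.1, -0.64, -1.62)
Step 2: at (0.1, -0.64, -1.62), ∇g = (6.54, -5.32, -6.78) → (0.1, -0.64, -1.62) − 0.04·(6.54, -5.32, -6.78) = (-0.1616, -0.4272, -1.3488)
∂g/∂p at (-0.1616, -0.4272, -1.3488) = 4.2544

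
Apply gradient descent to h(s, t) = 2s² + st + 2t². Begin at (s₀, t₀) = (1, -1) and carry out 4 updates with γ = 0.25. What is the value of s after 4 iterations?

0.00390625

∇h = (4s + t, s + 4t)
Step 1: at (1, -1), ∇h = (3, -3) → (1, -1) − 0.25·(3, -3) = (0.25, -0.25)
Step 2: at (0.25, -0.25), ∇h = (0.75, -0.75) → (0.25, -0.25) − 0.25·(0.75, -0.75) = (0.0625, -0.0625)
Step 3: at (0.0625, -0.0625), ∇h = (0.1875, -0.1875) → (0.0625, -0.0625) − 0.25·(0.1875, -0.1875) = (0.015625, -0.015625)
Step 4: at (0.015625, -0.015625), ∇h = (0.046875, -0.046875) → (0.015625, -0.015625) − 0.25·(0.046875, -0.046875) = (0.00390625, -0.00390625)
s = 0.00390625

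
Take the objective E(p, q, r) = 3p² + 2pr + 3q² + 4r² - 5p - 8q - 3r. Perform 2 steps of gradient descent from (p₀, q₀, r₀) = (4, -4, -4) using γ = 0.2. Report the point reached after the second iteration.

∇E = (6p + 2r - 5, 6q - 8, 2p + 8r - 3)
Step 1: at (4, -4, -4), ∇E = (11, -32, -27) → (4, -4, -4) − 0.2·(11, -32, -27) = (1.8, 2.4, 1.4)
Step 2: at (1.8, 2.4, 1.4), ∇E = (8.6, 6.4, 11.8) → (1.8, 2.4, 1.4) − 0.2·(8.6, 6.4, 11.8) = (0.08, 1.12, -0.96)

(0.08, 1.12, -0.96)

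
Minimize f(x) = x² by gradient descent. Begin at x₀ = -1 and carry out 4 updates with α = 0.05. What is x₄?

-0.6561

f′(x) = 2x
Step 1: f′(-1) = -2; x₁ = -1 − 0.05·(-2) = -0.9
Step 2: f′(-0.9) = -1.8; x₂ = -0.9 − 0.05·(-1.8) = -0.81
Step 3: f′(-0.81) = -1.62; x₃ = -0.81 − 0.05·(-1.62) = -0.729
Step 4: f′(-0.729) = -1.458; x₄ = -0.729 − 0.05·(-1.458) = -0.6561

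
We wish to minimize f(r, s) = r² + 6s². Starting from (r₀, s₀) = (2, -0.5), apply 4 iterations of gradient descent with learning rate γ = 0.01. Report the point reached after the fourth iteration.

∇f = (2r, 12s)
Step 1: at (2, -0.5), ∇f = (4, -6) → (2, -0.5) − 0.01·(4, -6) = (1.96, -0.44)
Step 2: at (1.96, -0.44), ∇f = (3.92, -5.28) → (1.96, -0.44) − 0.01·(3.92, -5.28) = (1.9208, -0.3872)
Step 3: at (1.9208, -0.3872), ∇f = (3.8416, -4.6464) → (1.9208, -0.3872) − 0.01·(3.8416, -4.6464) = (1.882384, -0.340736)
Step 4: at (1.882384, -0.340736), ∇f = (3.764768, -4.088832) → (1.882384, -0.340736) − 0.01·(3.764768, -4.088832) = (1.84473632, -0.29984768)

(1.84473632, -0.29984768)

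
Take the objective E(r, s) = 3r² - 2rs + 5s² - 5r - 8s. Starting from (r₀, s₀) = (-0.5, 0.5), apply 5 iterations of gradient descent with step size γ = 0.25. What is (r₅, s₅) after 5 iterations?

(2, -0.9375)

∇E = (6r - 2s - 5, -2r + 10s - 8)
(r₁, s₁) = (-0.5, 0.5) − 0.25·(-9, -2) = (1.75, 1)
(r₂, s₂) = (1.75, 1) − 0.25·(3.5, -1.5) = (0.875, 1.375)
(r₃, s₃) = (0.875, 1.375) − 0.25·(-2.5, 4) = (1.5, 0.375)
(r₄, s₄) = (1.5, 0.375) − 0.25·(3.25, -7.25) = (0.6875, 2.1875)
(r₅, s₅) = (0.6875, 2.1875) − 0.25·(-5.25, 12.5) = (2, -0.9375)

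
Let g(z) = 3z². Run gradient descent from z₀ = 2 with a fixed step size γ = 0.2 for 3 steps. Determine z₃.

g′(z) = 6z
Step 1: g′(2) = 12; z₁ = 2 − 0.2·12 = -0.4
Step 2: g′(-0.4) = -2.4; z₂ = -0.4 − 0.2·(-2.4) = 0.08
Step 3: g′(0.08) = 0.48; z₃ = 0.08 − 0.2·0.48 = -0.016

-0.016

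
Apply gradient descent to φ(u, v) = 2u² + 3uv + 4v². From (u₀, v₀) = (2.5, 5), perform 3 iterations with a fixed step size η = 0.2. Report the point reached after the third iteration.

(-2.08, -3.84)

∇φ = (4u + 3v, 3u + 8v)
(u₁, v₁) = (2.5, 5) − 0.2·(25, 47.5) = (-2.5, -4.5)
(u₂, v₂) = (-2.5, -4.5) − 0.2·(-23.5, -43.5) = (2.2, 4.2)
(u₃, v₃) = (2.2, 4.2) − 0.2·(21.4, 40.2) = (-2.08, -3.84)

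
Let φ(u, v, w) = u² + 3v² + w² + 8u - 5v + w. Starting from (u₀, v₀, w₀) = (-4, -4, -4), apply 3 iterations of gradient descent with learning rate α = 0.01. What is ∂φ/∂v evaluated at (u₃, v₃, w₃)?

∇φ = (2u + 8, 6v - 5, 2w + 1)
Step 1: at (-4, -4, -4), ∇φ = (0, -29, -7) → (-4, -4, -4) − 0.01·(0, -29, -7) = (-4, -3.71, -3.93)
Step 2: at (-4, -3.71, -3.93), ∇φ = (0, -27.26, -6.86) → (-4, -3.71, -3.93) − 0.01·(0, -27.26, -6.86) = (-4, -3.4374, -3.8614)
Step 3: at (-4, -3.4374, -3.8614), ∇φ = (0, -25.6244, -6.7228) → (-4, -3.4374, -3.8614) − 0.01·(0, -25.6244, -6.7228) = (-4, -3.181156, -3.794172)
∂φ/∂v at (-4, -3.181156, -3.794172) = -24.086936

-24.086936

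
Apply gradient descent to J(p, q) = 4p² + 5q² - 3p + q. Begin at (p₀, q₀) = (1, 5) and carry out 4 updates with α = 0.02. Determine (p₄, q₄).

∇J = (8p - 3, 10q + 1)
(p₁, q₁) = (1, 5) − 0.02·(5, 51) = (0.9, 3.98)
(p₂, q₂) = (0.9, 3.98) − 0.02·(4.2, 40.8) = (0.816, 3.164)
(p₃, q₃) = (0.816, 3.164) − 0.02·(3.528, 32.64) = (0.74544, 2.5112)
(p₄, q₄) = (0.74544, 2.5112) − 0.02·(2.96352, 26.112) = (0.6861696, 1.98896)

(0.6861696, 1.98896)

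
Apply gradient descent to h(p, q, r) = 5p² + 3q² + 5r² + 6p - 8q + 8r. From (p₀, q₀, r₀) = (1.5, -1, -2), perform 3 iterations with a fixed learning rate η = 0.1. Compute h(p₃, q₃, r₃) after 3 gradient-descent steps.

∇h = (10p + 6, 6q - 8, 10r + 8)
(p₁, q₁, r₁) = (1.5, -1, -2) − 0.1·(21, -14, -12) = (-0.6, 0.4, -0.8)
(p₂, q₂, r₂) = (-0.6, 0.4, -0.8) − 0.1·(0, -5.6, 0) = (-0.6, 0.96, -0.8)
(p₃, q₃, r₃) = (-0.6, 0.96, -0.8) − 0.1·(0, -2.24, 0) = (-0.6, 1.184, -0.8)
h(-0.6, 1.184, -0.8) = -10.266432

-10.266432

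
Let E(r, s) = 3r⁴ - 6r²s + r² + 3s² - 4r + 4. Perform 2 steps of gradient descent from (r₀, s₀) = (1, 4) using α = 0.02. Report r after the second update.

1.99870976

∇E = (12r³ - 12rs + 2r - 4, -6r² + 6s)
Step 1: at (1, 4), ∇E = (-38, 18) → (1, 4) − 0.02·(-38, 18) = (1.76, 3.64)
Step 2: at (1.76, 3.64), ∇E = (-11.935488, 3.2544) → (1.76, 3.64) − 0.02·(-11.935488, 3.2544) = (1.99870976, 3.574912)
r = 1.99870976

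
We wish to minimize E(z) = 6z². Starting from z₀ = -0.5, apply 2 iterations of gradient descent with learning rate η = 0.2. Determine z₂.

E′(z) = 12z
z₁ = -0.5 − 0.2·(-6) = 0.7
z₂ = 0.7 − 0.2·8.4 = -0.98

-0.98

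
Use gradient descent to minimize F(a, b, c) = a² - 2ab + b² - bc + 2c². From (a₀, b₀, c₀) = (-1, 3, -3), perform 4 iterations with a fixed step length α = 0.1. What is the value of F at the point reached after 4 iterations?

∇F = (2a - 2b, -2a + 2b - c, -b + 4c)
Step 1: at (-1, 3, -3), ∇F = (-8, 11, -15) → (-1, 3, -3) − 0.1·(-8, 11, -15) = (-0.2, 1.9, -1.5)
Step 2: at (-0.2, 1.9, -1.5), ∇F = (-4.2, 5.7, -7.9) → (-0.2, 1.9, -1.5) − 0.1·(-4.2, 5.7, -7.9) = (0.22, 1.33, -0.71)
Step 3: at (0.22, 1.33, -0.71), ∇F = (-2.22, 2.93, -4.17) → (0.22, 1.33, -0.71) − 0.1·(-2.22, 2.93, -4.17) = (0.442, 1.037, -0.293)
Step 4: at (0.442, 1.037, -0.293), ∇F = (-1.19, 1.483, -2.209) → (0.442, 1.037, -0.293) − 0.1·(-1.19, 1.483, -2.209) = (0.561, 0.8887, -0.0721)
F(0.561, 0.8887, -0.0721) = 0.18185938

0.18185938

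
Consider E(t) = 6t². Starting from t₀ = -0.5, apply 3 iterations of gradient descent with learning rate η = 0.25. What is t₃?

4

E′(t) = 12t
Step 1: E′(-0.5) = -6; t₁ = -0.5 − 0.25·(-6) = 1
Step 2: E′(1) = 12; t₂ = 1 − 0.25·12 = -2
Step 3: E′(-2) = -24; t₃ = -2 − 0.25·(-24) = 4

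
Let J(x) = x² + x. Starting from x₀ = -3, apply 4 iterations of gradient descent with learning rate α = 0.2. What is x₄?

-0.824

J′(x) = 2x + 1
Step 1: J′(-3) = -5; x₁ = -3 − 0.2·(-5) = -2
Step 2: J′(-2) = -3; x₂ = -2 − 0.2·(-3) = -1.4
Step 3: J′(-1.4) = -1.8; x₃ = -1.4 − 0.2·(-1.8) = -1.04
Step 4: J′(-1.04) = -1.08; x₄ = -1.04 − 0.2·(-1.08) = -0.824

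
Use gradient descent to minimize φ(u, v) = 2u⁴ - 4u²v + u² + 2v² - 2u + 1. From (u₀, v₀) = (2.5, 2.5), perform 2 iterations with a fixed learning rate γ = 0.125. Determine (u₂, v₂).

(344.171875, 28.46875)

∇φ = (8u³ - 8uv + 2u - 2, -4u² + 4v)
Step 1: at (2.5, 2.5), ∇φ = (78, -15) → (2.5, 2.5) − 0.125·(78, -15) = (-7.25, 4.375)
Step 2: at (-7.25, 4.375), ∇φ = (-2811.375, -192.75) → (-7.25, 4.375) − 0.125·(-2811.375, -192.75) = (344.171875, 28.46875)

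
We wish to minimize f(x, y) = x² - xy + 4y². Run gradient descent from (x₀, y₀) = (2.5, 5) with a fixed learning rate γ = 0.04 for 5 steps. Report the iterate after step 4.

(2.22784, 1.30688)

∇f = (2x - y, -x + 8y)
Step 1: at (2.5, 5), ∇f = (0, 37.5) → (2.5, 5) − 0.04·(0, 37.5) = (2.5, 3.5)
Step 2: at (2.5, 3.5), ∇f = (1.5, 25.5) → (2.5, 3.5) − 0.04·(1.5, 25.5) = (2.44, 2.48)
Step 3: at (2.44, 2.48), ∇f = (2.4, 17.4) → (2.44, 2.48) − 0.04·(2.4, 17.4) = (2.344, 1.784)
Step 4: at (2.344, 1.784), ∇f = (2.904, 11.928) → (2.344, 1.784) − 0.04·(2.904, 11.928) = (2.22784, 1.30688)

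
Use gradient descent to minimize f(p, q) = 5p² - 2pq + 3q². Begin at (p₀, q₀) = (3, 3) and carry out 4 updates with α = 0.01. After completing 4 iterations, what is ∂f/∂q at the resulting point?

∇f = (10p - 2q, -2p + 6q)
Step 1: at (3, 3), ∇f = (24, 12) → (3, 3) − 0.01·(24, 12) = (2.76, 2.88)
Step 2: at (2.76, 2.88), ∇f = (21.84, 11.76) → (2.76, 2.88) − 0.01·(21.84, 11.76) = (2.5416, 2.7624)
Step 3: at (2.5416, 2.7624), ∇f = (19.8912, 11.4912) → (2.5416, 2.7624) − 0.01·(19.8912, 11.4912) = (2.342688, 2.647488)
Step 4: at (2.342688, 2.647488), ∇f = (18.131904, 11.199552) → (2.342688, 2.647488) − 0.01·(18.131904, 11.199552) = (2.16136896, 2.53549248)
∂f/∂q at (2.16136896, 2.53549248) = 10.89021696

10.89021696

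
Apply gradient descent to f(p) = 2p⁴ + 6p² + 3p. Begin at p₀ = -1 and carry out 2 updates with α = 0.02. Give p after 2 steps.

f′(p) = 8p³ + 12p + 3
p₁ = -1 − 0.02·(-17) = -0.66
p₂ = -0.66 − 0.02·(-7.219968) = -0.51560064

-0.51560064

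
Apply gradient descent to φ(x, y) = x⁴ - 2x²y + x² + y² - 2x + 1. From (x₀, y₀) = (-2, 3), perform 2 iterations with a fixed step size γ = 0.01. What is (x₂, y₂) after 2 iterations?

∇φ = (4x³ - 4xy + 2x - 2, -2x² + 2y)
(x₁, y₁) = (-2, 3) − 0.01·(-14, -2) = (-1.86, 3.02)
(x₂, y₂) = (-1.86, 3.02) − 0.01·(-8.990624, -0.8792) = (-1.77009376, 3.028792)

(-1.77009376, 3.028792)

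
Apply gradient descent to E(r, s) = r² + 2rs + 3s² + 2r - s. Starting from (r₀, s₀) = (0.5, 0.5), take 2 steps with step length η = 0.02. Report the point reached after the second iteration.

(0.3456, 0.3904)

∇E = (2r + 2s + 2, 2r + 6s - 1)
(r₁, s₁) = (0.5, 0.5) − 0.02·(4, 3) = (0.42, 0.44)
(r₂, s₂) = (0.42, 0.44) − 0.02·(3.72, 2.48) = (0.3456, 0.3904)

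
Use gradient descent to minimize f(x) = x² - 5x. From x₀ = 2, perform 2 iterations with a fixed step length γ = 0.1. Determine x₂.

f′(x) = 2x - 5
x₁ = 2 − 0.1·(-1) = 2.1
x₂ = 2.1 − 0.1·(-0.8) = 2.18

2.18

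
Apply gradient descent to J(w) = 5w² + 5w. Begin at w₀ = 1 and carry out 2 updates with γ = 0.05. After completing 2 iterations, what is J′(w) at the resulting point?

3.75

J′(w) = 10w + 5
w₁ = 1 − 0.05·15 = 0.25
w₂ = 0.25 − 0.05·7.5 = -0.125
J′(w) at (-0.125) = 3.75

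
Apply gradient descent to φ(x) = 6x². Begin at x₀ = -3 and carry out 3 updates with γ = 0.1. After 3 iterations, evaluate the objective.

0.003456

φ′(x) = 12x
x₁ = -3 − 0.1·(-36) = 0.6
x₂ = 0.6 − 0.1·7.2 = -0.12
x₃ = -0.12 − 0.1·(-1.44) = 0.024
φ(0.024) = 0.003456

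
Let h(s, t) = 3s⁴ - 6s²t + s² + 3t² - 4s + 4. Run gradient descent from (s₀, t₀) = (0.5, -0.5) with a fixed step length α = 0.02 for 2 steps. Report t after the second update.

∇h = (12s³ - 12st + 2s - 4, -6s² + 6t)
Step 1: at (0.5, -0.5), ∇h = (1.5, -4.5) → (0.5, -0.5) − 0.02·(1.5, -4.5) = (0.47, -0.41)
Step 2: at (0.47, -0.41), ∇h = (0.498276, -3.7854) → (0.47, -0.41) − 0.02·(0.498276, -3.7854) = (0.46003448, -0.334292)
t = -0.334292

-0.334292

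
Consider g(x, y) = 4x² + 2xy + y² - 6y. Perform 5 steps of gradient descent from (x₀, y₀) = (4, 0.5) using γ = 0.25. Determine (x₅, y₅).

∇g = (8x + 2y, 2x + 2y - 6)
(x₁, y₁) = (4, 0.5) − 0.25·(33, 3) = (-4.25, -0.25)
(x₂, y₂) = (-4.25, -0.25) − 0.25·(-34.5, -15) = (4.375, 3.5)
(x₃, y₃) = (4.375, 3.5) − 0.25·(42, 9.75) = (-6.125, 1.0625)
(x₄, y₄) = (-6.125, 1.0625) − 0.25·(-46.875, -16.125) = (5.59375, 5.09375)
(x₅, y₅) = (5.59375, 5.09375) − 0.25·(54.9375, 15.375) = (-8.140625, 1.25)

(-8.140625, 1.25)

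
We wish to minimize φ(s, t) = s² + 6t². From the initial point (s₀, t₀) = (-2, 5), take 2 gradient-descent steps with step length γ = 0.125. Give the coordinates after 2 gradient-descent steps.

(-1.125, 1.25)

∇φ = (2s, 12t)
Step 1: at (-2, 5), ∇φ = (-4, 60) → (-2, 5) − 0.125·(-4, 60) = (-1.5, -2.5)
Step 2: at (-1.5, -2.5), ∇φ = (-3, -30) → (-1.5, -2.5) − 0.125·(-3, -30) = (-1.125, 1.25)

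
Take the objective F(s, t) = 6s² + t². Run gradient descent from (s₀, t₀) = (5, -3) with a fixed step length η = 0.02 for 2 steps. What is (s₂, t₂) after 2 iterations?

∇F = (12s, 2t)
(s₁, t₁) = (5, -3) − 0.02·(60, -6) = (3.8, -2.88)
(s₂, t₂) = (3.8, -2.88) − 0.02·(45.6, -5.76) = (2.888, -2.7648)

(2.888, -2.7648)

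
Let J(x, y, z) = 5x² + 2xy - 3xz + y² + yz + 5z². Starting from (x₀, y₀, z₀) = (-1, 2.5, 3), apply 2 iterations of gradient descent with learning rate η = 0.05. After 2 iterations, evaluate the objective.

∇J = (10x + 2y - 3z, 2x + 2y + z, -3x + y + 10z)
(x₁, y₁, z₁) = (-1, 2.5, 3) − 0.05·(-14, 6, 35.5) = (-0.3, 2.2, 1.225)
(x₂, y₂, z₂) = (-0.3, 2.2, 1.225) − 0.05·(-2.275, 5.025, 15.35) = (-0.18625, 1.94875, 0.4575)
J(-0.18625, 1.94875, 0.4575) = 5.438875

5.438875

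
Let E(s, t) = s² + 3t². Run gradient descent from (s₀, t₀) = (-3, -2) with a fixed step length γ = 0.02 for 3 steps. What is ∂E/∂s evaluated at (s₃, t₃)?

∇E = (2s, 6t)
(s₁, t₁) = (-3, -2) − 0.02·(-6, -12) = (-2.88, -1.76)
(s₂, t₂) = (-2.88, -1.76) − 0.02·(-5.76, -10.56) = (-2.7648, -1.5488)
(s₃, t₃) = (-2.7648, -1.5488) − 0.02·(-5.5296, -9.2928) = (-2.654208, -1.362944)
∂E/∂s at (-2.654208, -1.362944) = -5.308416

-5.308416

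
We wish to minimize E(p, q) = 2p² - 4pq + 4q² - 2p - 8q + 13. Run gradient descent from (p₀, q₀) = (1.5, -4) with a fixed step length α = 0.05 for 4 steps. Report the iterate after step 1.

(0.5, -1.7)

∇E = (4p - 4q - 2, -4p + 8q - 8)
(p₁, q₁) = (1.5, -4) − 0.05·(20, -46) = (0.5, -1.7)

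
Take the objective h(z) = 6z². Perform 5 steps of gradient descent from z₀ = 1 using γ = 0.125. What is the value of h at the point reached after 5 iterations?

h′(z) = 12z
z₁ = 1 − 0.125·12 = -0.5
z₂ = -0.5 − 0.125·(-6) = 0.25
z₃ = 0.25 − 0.125·3 = -0.125
z₄ = -0.125 − 0.125·(-1.5) = 0.0625
z₅ = 0.0625 − 0.125·0.75 = -0.03125
h(-0.03125) = 0.005859375

0.005859375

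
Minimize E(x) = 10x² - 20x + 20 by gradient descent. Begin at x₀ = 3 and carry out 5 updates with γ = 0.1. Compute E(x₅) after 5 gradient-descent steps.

E′(x) = 20x - 20
x₁ = 3 − 0.1·40 = -1
x₂ = -1 − 0.1·(-40) = 3
x₃ = 3 − 0.1·40 = -1
x₄ = -1 − 0.1·(-40) = 3
x₅ = 3 − 0.1·40 = -1
E(-1) = 50

50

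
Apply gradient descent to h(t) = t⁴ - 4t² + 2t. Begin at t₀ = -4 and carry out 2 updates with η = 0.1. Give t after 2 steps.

h′(t) = 4t³ - 8t + 2
t₁ = -4 − 0.1·(-222) = 18.2
t₂ = 18.2 − 0.1·23970.672 = -2378.8672

-2378.8672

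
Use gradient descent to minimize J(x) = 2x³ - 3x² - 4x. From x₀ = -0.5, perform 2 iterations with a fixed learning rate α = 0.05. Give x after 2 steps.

J′(x) = 6x² - 6x - 4
x₁ = -0.5 − 0.05·0.5 = -0.525
x₂ = -0.525 − 0.05·0.80375 = -0.5651875

-0.5651875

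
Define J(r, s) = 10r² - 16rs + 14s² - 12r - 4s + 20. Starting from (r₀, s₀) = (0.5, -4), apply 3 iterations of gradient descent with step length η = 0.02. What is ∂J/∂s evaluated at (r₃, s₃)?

∇J = (20r - 16s - 12, -16r + 28s - 4)
(r₁, s₁) = (0.5, -4) − 0.02·(62, -124) = (-0.74, -1.52)
(r₂, s₂) = (-0.74, -1.52) − 0.02·(-2.48, -34.72) = (-0.6904, -0.8256)
(r₃, s₃) = (-0.6904, -0.8256) − 0.02·(-12.5984, -16.0704) = (-0.438432, -0.504192)
∂J/∂s at (-0.438432, -0.504192) = -11.102464

-11.102464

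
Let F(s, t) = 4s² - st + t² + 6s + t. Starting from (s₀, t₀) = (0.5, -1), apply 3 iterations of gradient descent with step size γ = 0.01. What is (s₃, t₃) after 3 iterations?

(0.19612, -0.9590825)

∇F = (8s - t + 6, -s + 2t + 1)
Step 1: at (0.5, -1), ∇F = (11, -1.5) → (0.5, -1) − 0.01·(11, -1.5) = (0.39, -0.985)
Step 2: at (0.39, -0.985), ∇F = (10.105, -1.36) → (0.39, -0.985) − 0.01·(10.105, -1.36) = (0.28895, -0.9714)
Step 3: at (0.28895, -0.9714), ∇F = (9.283, -1.23175) → (0.28895, -0.9714) − 0.01·(9.283, -1.23175) = (0.19612, -0.9590825)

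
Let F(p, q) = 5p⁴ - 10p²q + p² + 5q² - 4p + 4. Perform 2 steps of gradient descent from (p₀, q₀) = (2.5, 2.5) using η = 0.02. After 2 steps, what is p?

∇F = (20p³ - 20pq + 2p - 4, -10p² + 10q)
(p₁, q₁) = (2.5, 2.5) − 0.02·(188.5, -37.5) = (-1.27, 3.25)
(p₂, q₂) = (-1.27, 3.25) − 0.02·(35.04234, 16.371) = (-1.9708468, 2.92258)
p = -1.9708468

-1.9708468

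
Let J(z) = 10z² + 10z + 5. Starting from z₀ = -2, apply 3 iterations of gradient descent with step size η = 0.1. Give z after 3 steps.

J′(z) = 20z + 10
z₁ = -2 − 0.1·(-30) = 1
z₂ = 1 − 0.1·30 = -2
z₃ = -2 − 0.1·(-30) = 1

1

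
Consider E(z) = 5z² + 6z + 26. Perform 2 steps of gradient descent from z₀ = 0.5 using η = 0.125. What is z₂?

-0.53125

E′(z) = 10z + 6
z₁ = 0.5 − 0.125·11 = -0.875
z₂ = -0.875 − 0.125·(-2.75) = -0.53125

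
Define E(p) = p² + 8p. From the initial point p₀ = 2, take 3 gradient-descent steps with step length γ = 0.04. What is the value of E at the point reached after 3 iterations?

E′(p) = 2p + 8
Step 1: E′(2) = 12; p₁ = 2 − 0.04·12 = 1.52
Step 2: E′(1.52) = 11.04; p₂ = 1.52 − 0.04·11.04 = 1.0784
Step 3: E′(1.0784) = 10.1568; p₃ = 1.0784 − 0.04·10.1568 = 0.672128
E(0.672128) = 5.828780048384

5.828780048384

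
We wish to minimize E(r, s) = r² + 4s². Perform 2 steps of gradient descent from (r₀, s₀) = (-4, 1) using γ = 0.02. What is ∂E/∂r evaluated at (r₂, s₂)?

-7.3728

∇E = (2r, 8s)
(r₁, s₁) = (-4, 1) − 0.02·(-8, 8) = (-3.84, 0.84)
(r₂, s₂) = (-3.84, 0.84) − 0.02·(-7.68, 6.72) = (-3.6864, 0.7056)
∂E/∂r at (-3.6864, 0.7056) = -7.3728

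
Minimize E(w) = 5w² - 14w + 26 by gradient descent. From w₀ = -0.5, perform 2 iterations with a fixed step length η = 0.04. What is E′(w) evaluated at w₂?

-6.84

E′(w) = 10w - 14
Step 1: E′(-0.5) = -19; w₁ = -0.5 − 0.04·(-19) = 0.26
Step 2: E′(0.26) = -11.4; w₂ = 0.26 − 0.04·(-11.4) = 0.716
E′(w) at (0.716) = -6.84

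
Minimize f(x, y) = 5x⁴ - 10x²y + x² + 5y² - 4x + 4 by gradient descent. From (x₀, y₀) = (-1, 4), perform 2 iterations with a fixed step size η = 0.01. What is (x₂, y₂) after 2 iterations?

∇f = (20x³ - 20xy + 2x - 4, -10x² + 10y)
Step 1: at (-1, 4), ∇f = (54, 30) → (-1, 4) − 0.01·(54, 30) = (-1.54, 3.7)
Step 2: at (-1.54, 3.7), ∇f = (33.83472, 13.284) → (-1.54, 3.7) − 0.01·(33.83472, 13.284) = (-1.8783472, 3.56716)

(-1.8783472, 3.56716)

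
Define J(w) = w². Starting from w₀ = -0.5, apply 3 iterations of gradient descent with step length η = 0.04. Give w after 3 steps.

-0.389344

J′(w) = 2w
Step 1: J′(-0.5) = -1; w₁ = -0.5 − 0.04·(-1) = -0.46
Step 2: J′(-0.46) = -0.92; w₂ = -0.46 − 0.04·(-0.92) = -0.4232
Step 3: J′(-0.4232) = -0.8464; w₃ = -0.4232 − 0.04·(-0.8464) = -0.389344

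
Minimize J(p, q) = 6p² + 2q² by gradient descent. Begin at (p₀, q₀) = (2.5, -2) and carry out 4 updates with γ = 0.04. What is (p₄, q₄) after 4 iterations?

(0.1827904, -0.99574272)

∇J = (12p, 4q)
Step 1: at (2.5, -2), ∇J = (30, -8) → (2.5, -2) − 0.04·(30, -8) = (1.3, -1.68)
Step 2: at (1.3, -1.68), ∇J = (15.6, -6.72) → (1.3, -1.68) − 0.04·(15.6, -6.72) = (0.676, -1.4112)
Step 3: at (0.676, -1.4112), ∇J = (8.112, -5.6448) → (0.676, -1.4112) − 0.04·(8.112, -5.6448) = (0.35152, -1.185408)
Step 4: at (0.35152, -1.185408), ∇J = (4.21824, -4.741632) → (0.35152, -1.185408) − 0.04·(4.21824, -4.741632) = (0.1827904, -0.99574272)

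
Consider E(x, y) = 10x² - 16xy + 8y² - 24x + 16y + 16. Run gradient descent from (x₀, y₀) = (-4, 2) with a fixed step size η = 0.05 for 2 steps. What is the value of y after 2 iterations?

∇E = (20x - 16y - 24, -16x + 16y + 16)
Step 1: at (-4, 2), ∇E = (-136, 112) → (-4, 2) − 0.05·(-136, 112) = (2.8, -3.6)
Step 2: at (2.8, -3.6), ∇E = (89.6, -86.4) → (2.8, -3.6) − 0.05·(89.6, -86.4) = (-1.68, 0.72)
y = 0.72

0.72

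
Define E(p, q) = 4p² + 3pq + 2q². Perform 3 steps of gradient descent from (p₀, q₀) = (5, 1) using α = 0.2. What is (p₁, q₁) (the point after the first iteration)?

(-3.6, -2.8)

∇E = (8p + 3q, 3p + 4q)
(p₁, q₁) = (5, 1) − 0.2·(43, 19) = (-3.6, -2.8)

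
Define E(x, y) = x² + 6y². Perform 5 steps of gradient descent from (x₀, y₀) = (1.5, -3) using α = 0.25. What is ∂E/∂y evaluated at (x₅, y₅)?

∇E = (2x, 12y)
Step 1: at (1.5, -3), ∇E = (3, -36) → (1.5, -3) − 0.25·(3, -36) = (0.75, 6)
Step 2: at (0.75, 6), ∇E = (1.5, 72) → (0.75, 6) − 0.25·(1.5, 72) = (0.375, -12)
Step 3: at (0.375, -12), ∇E = (0.75, -144) → (0.375, -12) − 0.25·(0.75, -144) = (0.1875, 24)
Step 4: at (0.1875, 24), ∇E = (0.375, 288) → (0.1875, 24) − 0.25·(0.375, 288) = (0.09375, -48)
Step 5: at (0.09375, -48), ∇E = (0.1875, -576) → (0.09375, -48) − 0.25·(0.1875, -576) = (0.046875, 96)
∂E/∂y at (0.046875, 96) = 1152

1152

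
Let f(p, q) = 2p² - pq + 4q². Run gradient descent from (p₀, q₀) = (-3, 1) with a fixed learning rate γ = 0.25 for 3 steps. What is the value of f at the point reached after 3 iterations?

16.055908203125

∇f = (4p - q, -p + 8q)
(p₁, q₁) = (-3, 1) − 0.25·(-13, 11) = (0.25, -1.75)
(p₂, q₂) = (0.25, -1.75) − 0.25·(2.75, -14.25) = (-0.4375, 1.8125)
(p₃, q₃) = (-0.4375, 1.8125) − 0.25·(-3.5625, 14.9375) = (0.453125, -1.921875)
f(0.453125, -1.921875) = 16.055908203125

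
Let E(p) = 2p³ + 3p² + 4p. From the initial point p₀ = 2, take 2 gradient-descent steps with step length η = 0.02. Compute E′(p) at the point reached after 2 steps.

12.68998144

E′(p) = 6p² + 6p + 4
Step 1: E′(2) = 40; p₁ = 2 − 0.02·40 = 1.2
Step 2: E′(1.2) = 19.84; p₂ = 1.2 − 0.02·19.84 = 0.8032
E′(p) at (0.8032) = 12.68998144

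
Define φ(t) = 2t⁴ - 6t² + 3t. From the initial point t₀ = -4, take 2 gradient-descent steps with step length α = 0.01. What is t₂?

0.63504152

φ′(t) = 8t³ - 12t + 3
t₁ = -4 − 0.01·(-461) = 0.61
t₂ = 0.61 − 0.01·(-2.504152) = 0.63504152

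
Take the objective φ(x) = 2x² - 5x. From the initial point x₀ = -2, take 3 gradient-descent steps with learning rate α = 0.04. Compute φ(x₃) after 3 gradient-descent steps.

4.296170917888

φ′(x) = 4x - 5
Step 1: φ′(-2) = -13; x₁ = -2 − 0.04·(-13) = -1.48
Step 2: φ′(-1.48) = -10.92; x₂ = -1.48 − 0.04·(-10.92) = -1.0432
Step 3: φ′(-1.0432) = -9.1728; x₃ = -1.0432 − 0.04·(-9.1728) = -0.676288
φ(-0.676288) = 4.296170917888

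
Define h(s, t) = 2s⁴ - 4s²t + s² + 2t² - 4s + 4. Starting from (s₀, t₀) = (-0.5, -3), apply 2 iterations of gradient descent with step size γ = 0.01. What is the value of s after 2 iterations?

∇h = (8s³ - 8st + 2s - 4, -4s² + 4t)
Step 1: at (-0.5, -3), ∇h = (-18, -13) → (-0.5, -3) − 0.01·(-18, -13) = (-0.32, -2.87)
Step 2: at (-0.32, -2.87), ∇h = (-12.249344, -11.8896) → (-0.32, -2.87) − 0.01·(-12.249344, -11.8896) = (-0.19750656, -2.751104)
s = -0.19750656

-0.19750656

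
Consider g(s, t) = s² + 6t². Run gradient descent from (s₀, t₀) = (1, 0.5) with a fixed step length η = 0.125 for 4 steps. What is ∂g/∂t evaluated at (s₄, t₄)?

∇g = (2s, 12t)
(s₁, t₁) = (1, 0.5) − 0.125·(2, 6) = (0.75, -0.25)
(s₂, t₂) = (0.75, -0.25) − 0.125·(1.5, -3) = (0.5625, 0.125)
(s₃, t₃) = (0.5625, 0.125) − 0.125·(1.125, 1.5) = (0.421875, -0.0625)
(s₄, t₄) = (0.421875, -0.0625) − 0.125·(0.84375, -0.75) = (0.31640625, 0.03125)
∂g/∂t at (0.31640625, 0.03125) = 0.375

0.375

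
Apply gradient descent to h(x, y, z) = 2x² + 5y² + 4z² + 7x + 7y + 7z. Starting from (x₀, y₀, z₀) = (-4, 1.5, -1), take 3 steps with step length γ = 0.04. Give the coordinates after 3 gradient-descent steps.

(-3.083584, -0.2248, -0.914304)

∇h = (4x + 7, 10y + 7, 8z + 7)
Step 1: at (-4, 1.5, -1), ∇h = (-9, 22, -1) → (-4, 1.5, -1) − 0.04·(-9, 22, -1) = (-3.64, 0.62, -0.96)
Step 2: at (-3.64, 0.62, -0.96), ∇h = (-7.56, 13.2, -0.68) → (-3.64, 0.62, -0.96) − 0.04·(-7.56, 13.2, -0.68) = (-3.3376, 0.092, -0.9328)
Step 3: at (-3.3376, 0.092, -0.9328), ∇h = (-6.3504, 7.92, -0.4624) → (-3.3376, 0.092, -0.9328) − 0.04·(-6.3504, 7.92, -0.4624) = (-3.083584, -0.2248, -0.914304)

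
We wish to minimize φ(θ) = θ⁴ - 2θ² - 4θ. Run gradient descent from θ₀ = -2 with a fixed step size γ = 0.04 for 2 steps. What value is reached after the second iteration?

φ′(θ) = 4θ³ - 4θ - 4
Step 1: φ′(-2) = -28; θ₁ = -2 − 0.04·(-28) = -0.88
Step 2: φ′(-0.88) = -3.205888; θ₂ = -0.88 − 0.04·(-3.205888) = -0.75176448

-0.75176448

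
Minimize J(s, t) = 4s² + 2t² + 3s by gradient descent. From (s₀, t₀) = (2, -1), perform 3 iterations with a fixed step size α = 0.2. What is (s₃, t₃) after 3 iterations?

(-0.888, -0.008)

∇J = (8s + 3, 4t)
(s₁, t₁) = (2, -1) − 0.2·(19, -4) = (-1.8, -0.2)
(s₂, t₂) = (-1.8, -0.2) − 0.2·(-11.4, -0.8) = (0.48, -0.04)
(s₃, t₃) = (0.48, -0.04) − 0.2·(6.84, -0.16) = (-0.888, -0.008)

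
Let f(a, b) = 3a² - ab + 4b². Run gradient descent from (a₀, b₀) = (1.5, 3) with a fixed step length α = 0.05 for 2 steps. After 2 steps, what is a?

0.93375

∇f = (6a - b, -a + 8b)
Step 1: at (1.5, 3), ∇f = (6, 22.5) → (1.5, 3) − 0.05·(6, 22.5) = (1.2, 1.875)
Step 2: at (1.2, 1.875), ∇f = (5.325, 13.8) → (1.2, 1.875) − 0.05·(5.325, 13.8) = (0.93375, 1.185)
a = 0.93375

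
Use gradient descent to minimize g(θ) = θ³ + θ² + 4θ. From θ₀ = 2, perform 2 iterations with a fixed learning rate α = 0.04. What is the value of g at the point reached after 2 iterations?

4.138220208128

g′(θ) = 3θ² + 2θ + 4
Step 1: g′(2) = 20; θ₁ = 2 − 0.04·20 = 1.2
Step 2: g′(1.2) = 10.72; θ₂ = 1.2 − 0.04·10.72 = 0.7712
g(0.7712) = 4.138220208128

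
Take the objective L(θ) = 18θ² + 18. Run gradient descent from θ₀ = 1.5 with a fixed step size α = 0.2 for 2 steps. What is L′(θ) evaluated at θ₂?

L′(θ) = 36θ
θ₁ = 1.5 − 0.2·54 = -9.3
θ₂ = -9.3 − 0.2·(-334.8) = 57.66
L′(θ) at (57.66) = 2075.76

2075.76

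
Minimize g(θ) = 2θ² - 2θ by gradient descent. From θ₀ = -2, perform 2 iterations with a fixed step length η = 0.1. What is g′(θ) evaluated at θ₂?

-3.6

g′(θ) = 4θ - 2
Step 1: g′(-2) = -10; θ₁ = -2 − 0.1·(-10) = -1
Step 2: g′(-1) = -6; θ₂ = -1 − 0.1·(-6) = -0.4
g′(θ) at (-0.4) = -3.6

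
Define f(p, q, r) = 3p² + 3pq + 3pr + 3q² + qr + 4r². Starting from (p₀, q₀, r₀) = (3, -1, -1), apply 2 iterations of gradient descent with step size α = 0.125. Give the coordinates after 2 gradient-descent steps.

∇f = (6p + 3q + 3r, 3p + 6q + r, 3p + q + 8r)
Step 1: at (3, -1, -1), ∇f = (12, 2, 0) → (3, -1, -1) − 0.125·(12, 2, 0) = (1.5, -1.25, -1)
Step 2: at (1.5, -1.25, -1), ∇f = (2.25, -4, -4.75) → (1.5, -1.25, -1) − 0.125·(2.25, -4, -4.75) = (1.21875, -0.75, -0.40625)

(1.21875, -0.75, -0.40625)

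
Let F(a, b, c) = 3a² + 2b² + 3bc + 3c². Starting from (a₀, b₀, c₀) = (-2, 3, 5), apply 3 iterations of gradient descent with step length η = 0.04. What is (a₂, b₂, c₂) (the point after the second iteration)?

∇F = (6a, 4b + 3c, 3b + 6c)
(a₁, b₁, c₁) = (-2, 3, 5) − 0.04·(-12, 27, 39) = (-1.52, 1.92, 3.44)
(a₂, b₂, c₂) = (-1.52, 1.92, 3.44) − 0.04·(-9.12, 18, 26.4) = (-1.1552, 1.2, 2.384)

(-1.1552, 1.2, 2.384)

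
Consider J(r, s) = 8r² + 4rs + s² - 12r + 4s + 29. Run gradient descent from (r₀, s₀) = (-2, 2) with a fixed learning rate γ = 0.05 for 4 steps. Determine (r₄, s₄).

(0.412, 0.8588)

∇J = (16r + 4s - 12, 4r + 2s + 4)
(r₁, s₁) = (-2, 2) − 0.05·(-36, 0) = (-0.2, 2)
(r₂, s₂) = (-0.2, 2) − 0.05·(-7.2, 7.2) = (0.16, 1.64)
(r₃, s₃) = (0.16, 1.64) − 0.05·(-2.88, 7.92) = (0.304, 1.244)
(r₄, s₄) = (0.304, 1.244) − 0.05·(-2.16, 7.704) = (0.412, 0.8588)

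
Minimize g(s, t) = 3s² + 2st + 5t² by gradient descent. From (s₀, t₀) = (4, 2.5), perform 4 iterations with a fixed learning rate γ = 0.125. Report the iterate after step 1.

(0.375, -1.625)

∇g = (6s + 2t, 2s + 10t)
Step 1: at (4, 2.5), ∇g = (29, 33) → (4, 2.5) − 0.125·(29, 33) = (0.375, -1.625)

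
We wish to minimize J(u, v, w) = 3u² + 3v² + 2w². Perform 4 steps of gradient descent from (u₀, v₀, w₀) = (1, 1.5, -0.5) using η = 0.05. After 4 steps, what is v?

∇J = (6u, 6v, 4w)
Step 1: at (1, 1.5, -0.5), ∇J = (6, 9, -2) → (1, 1.5, -0.5) − 0.05·(6, 9, -2) = (0.7, 1.05, -0.4)
Step 2: at (0.7, 1.05, -0.4), ∇J = (4.2, 6.3, -1.6) → (0.7, 1.05, -0.4) − 0.05·(4.2, 6.3, -1.6) = (0.49, 0.735, -0.32)
Step 3: at (0.49, 0.735, -0.32), ∇J = (2.94, 4.41, -1.28) → (0.49, 0.735, -0.32) − 0.05·(2.94, 4.41, -1.28) = (0.343, 0.5145, -0.256)
Step 4: at (0.343, 0.5145, -0.256), ∇J = (2.058, 3.087, -1.024) → (0.343, 0.5145, -0.256) − 0.05·(2.058, 3.087, -1.024) = (0.2401, 0.36015, -0.2048)
v = 0.36015

0.36015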